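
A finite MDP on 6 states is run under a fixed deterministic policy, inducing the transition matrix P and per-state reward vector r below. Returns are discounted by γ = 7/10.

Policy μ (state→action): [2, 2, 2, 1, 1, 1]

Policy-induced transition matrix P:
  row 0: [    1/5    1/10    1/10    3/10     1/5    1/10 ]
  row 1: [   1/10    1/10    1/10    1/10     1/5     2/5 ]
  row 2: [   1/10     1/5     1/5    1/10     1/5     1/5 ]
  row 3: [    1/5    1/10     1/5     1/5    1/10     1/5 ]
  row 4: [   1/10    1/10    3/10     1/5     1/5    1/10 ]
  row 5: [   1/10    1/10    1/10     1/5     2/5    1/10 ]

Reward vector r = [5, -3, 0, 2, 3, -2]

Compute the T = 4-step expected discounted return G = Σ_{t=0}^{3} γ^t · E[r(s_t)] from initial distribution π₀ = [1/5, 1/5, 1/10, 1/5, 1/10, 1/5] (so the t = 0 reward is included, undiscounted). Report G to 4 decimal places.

t=0: π = [0.2000, 0.2000, 0.1000, 0.2000, 0.1000, 0.2000], E[r] = 0.7000, γ^t·E[r] = 0.700000, running G = 0.700000
t=1: π = [0.1400, 0.1100, 0.1500, 0.1900, 0.2200, 0.1900], E[r] = 1.0300, γ^t·E[r] = 0.721000, running G = 1.421000
t=2: π = [0.1330, 0.1150, 0.1780, 0.1880, 0.2190, 0.1670], E[r] = 1.0190, γ^t·E[r] = 0.499310, running G = 1.920310
t=3: π = [0.1321, 0.1178, 0.1804, 0.1840, 0.2146, 0.1711], E[r] = 0.9767, γ^t·E[r] = 0.335008, running G = 2.255318

G = 2.2553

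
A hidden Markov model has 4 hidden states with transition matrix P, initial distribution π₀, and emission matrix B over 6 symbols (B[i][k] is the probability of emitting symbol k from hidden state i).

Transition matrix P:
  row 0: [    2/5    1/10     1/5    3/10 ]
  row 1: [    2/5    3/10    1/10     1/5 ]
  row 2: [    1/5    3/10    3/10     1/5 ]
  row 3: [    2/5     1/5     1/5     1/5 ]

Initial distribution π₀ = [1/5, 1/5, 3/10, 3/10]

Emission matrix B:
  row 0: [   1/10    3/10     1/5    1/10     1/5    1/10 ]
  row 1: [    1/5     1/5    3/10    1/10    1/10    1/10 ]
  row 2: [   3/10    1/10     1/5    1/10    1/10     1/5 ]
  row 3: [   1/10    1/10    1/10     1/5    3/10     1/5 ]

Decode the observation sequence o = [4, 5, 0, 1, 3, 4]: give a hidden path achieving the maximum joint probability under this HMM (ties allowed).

t=0: δ = [4.000e-02, 2.000e-02, 3.000e-02, 9.000e-02]  (obs o_0=4)
t=1: δ = [3.600e-03, 1.800e-03, 3.600e-03, 3.600e-03]  ψ = [3, 3, 3, 3]  (obs o_1=5)
t=2: δ = [1.440e-04, 2.160e-04, 3.240e-04, 1.080e-04]  ψ = [0, 2, 2, 0]  (obs o_2=0)
t=3: δ = [2.592e-05, 1.944e-05, 9.720e-06, 6.480e-06]  ψ = [1, 2, 2, 2]  (obs o_3=1)
t=4: δ = [1.037e-06, 5.832e-07, 5.184e-07, 1.555e-06]  ψ = [0, 1, 0, 0]  (obs o_4=3)
t=5: δ = [1.244e-07, 3.110e-08, 3.110e-08, 9.331e-08]  ψ = [3, 3, 3, 0]  (obs o_5=4)
backtrack: best end state = 0; path = [3, 2, 1, 0, 3, 0]

path = [3, 2, 1, 0, 3, 0]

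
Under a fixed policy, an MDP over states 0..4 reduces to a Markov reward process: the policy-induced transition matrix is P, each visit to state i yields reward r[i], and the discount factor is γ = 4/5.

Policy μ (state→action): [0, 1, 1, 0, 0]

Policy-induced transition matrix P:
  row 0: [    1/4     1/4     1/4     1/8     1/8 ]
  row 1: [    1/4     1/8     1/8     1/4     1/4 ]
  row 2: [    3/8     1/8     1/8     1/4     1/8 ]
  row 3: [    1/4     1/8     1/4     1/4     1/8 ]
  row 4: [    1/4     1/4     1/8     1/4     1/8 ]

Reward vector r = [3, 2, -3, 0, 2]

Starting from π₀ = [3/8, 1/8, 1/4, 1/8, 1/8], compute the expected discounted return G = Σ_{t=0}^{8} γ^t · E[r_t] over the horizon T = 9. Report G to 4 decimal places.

G = 3.9321

t=0: π = [0.3750, 0.1250, 0.2500, 0.1250, 0.1250], E[r] = 0.8750, γ^t·E[r] = 0.875000, running G = 0.875000
t=1: π = [0.2813, 0.1875, 0.1875, 0.2031, 0.1406], E[r] = 0.9375, γ^t·E[r] = 0.750000, running G = 1.625000
t=2: π = [0.2734, 0.1777, 0.1855, 0.2148, 0.1484], E[r] = 0.9160, γ^t·E[r] = 0.586250, running G = 2.211250
t=3: π = [0.2732, 0.1777, 0.1860, 0.2158, 0.1472], E[r] = 0.9114, γ^t·E[r] = 0.466625, running G = 2.677875
t=4: π = [0.2733, 0.1776, 0.1861, 0.2159, 0.1472], E[r] = 0.9109, γ^t·E[r] = 0.373113, running G = 3.050988
t=5: π = [0.2733, 0.1776, 0.1861, 0.2158, 0.1472], E[r] = 0.9109, γ^t·E[r] = 0.298480, running G = 3.349468
t=6: π = [0.2733, 0.1776, 0.1861, 0.2158, 0.1472], E[r] = 0.9109, γ^t·E[r] = 0.238785, running G = 3.588252
t=7: π = [0.2733, 0.1776, 0.1861, 0.2158, 0.1472], E[r] = 0.9109, γ^t·E[r] = 0.191028, running G = 3.779280
t=8: π = [0.2733, 0.1776, 0.1861, 0.2158, 0.1472], E[r] = 0.9109, γ^t·E[r] = 0.152822, running G = 3.932102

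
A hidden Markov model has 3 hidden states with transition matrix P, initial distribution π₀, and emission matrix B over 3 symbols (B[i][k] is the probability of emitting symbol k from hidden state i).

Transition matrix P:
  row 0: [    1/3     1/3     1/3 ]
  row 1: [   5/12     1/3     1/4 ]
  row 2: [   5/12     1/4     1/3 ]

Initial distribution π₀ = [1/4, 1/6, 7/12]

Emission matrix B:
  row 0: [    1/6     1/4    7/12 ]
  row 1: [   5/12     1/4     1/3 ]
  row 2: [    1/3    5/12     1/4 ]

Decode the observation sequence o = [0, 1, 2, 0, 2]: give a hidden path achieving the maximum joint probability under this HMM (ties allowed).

t=0: δ = [4.167e-02, 6.944e-02, 1.944e-01]  (obs o_0=0)
t=1: δ = [2.025e-02, 1.215e-02, 2.701e-02]  ψ = [2, 2, 2]  (obs o_1=1)
t=2: δ = [6.564e-03, 2.251e-03, 2.251e-03]  ψ = [2, 0, 2]  (obs o_2=2)
t=3: δ = [3.647e-04, 9.117e-04, 7.293e-04]  ψ = [0, 0, 0]  (obs o_3=0)
t=4: δ = [2.216e-04, 1.013e-04, 6.078e-05]  ψ = [1, 1, 2]  (obs o_4=2)
backtrack: best end state = 0; path = [2, 2, 0, 1, 0]

path = [2, 2, 0, 1, 0]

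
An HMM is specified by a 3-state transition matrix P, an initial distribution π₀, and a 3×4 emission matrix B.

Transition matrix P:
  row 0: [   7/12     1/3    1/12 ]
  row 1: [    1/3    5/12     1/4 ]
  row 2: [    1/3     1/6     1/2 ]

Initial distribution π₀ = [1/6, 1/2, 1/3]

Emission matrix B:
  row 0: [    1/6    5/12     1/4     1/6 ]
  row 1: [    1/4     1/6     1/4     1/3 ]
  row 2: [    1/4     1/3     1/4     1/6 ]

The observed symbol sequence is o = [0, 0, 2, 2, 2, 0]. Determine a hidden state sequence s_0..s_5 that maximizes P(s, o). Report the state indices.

path = [2, 2, 2, 2, 2, 2]

t=0: δ = [2.778e-02, 1.250e-01, 8.333e-02]  (obs o_0=0)
t=1: δ = [6.944e-03, 1.302e-02, 1.042e-02]  ψ = [1, 1, 2]  (obs o_1=0)
t=2: δ = [1.085e-03, 1.356e-03, 1.302e-03]  ψ = [1, 1, 2]  (obs o_2=2)
t=3: δ = [1.582e-04, 1.413e-04, 1.628e-04]  ψ = [0, 1, 2]  (obs o_3=2)
t=4: δ = [2.308e-05, 1.472e-05, 2.035e-05]  ψ = [0, 1, 2]  (obs o_4=2)
t=5: δ = [2.244e-06, 1.923e-06, 2.543e-06]  ψ = [0, 0, 2]  (obs o_5=0)
backtrack: best end state = 2; path = [2, 2, 2, 2, 2, 2]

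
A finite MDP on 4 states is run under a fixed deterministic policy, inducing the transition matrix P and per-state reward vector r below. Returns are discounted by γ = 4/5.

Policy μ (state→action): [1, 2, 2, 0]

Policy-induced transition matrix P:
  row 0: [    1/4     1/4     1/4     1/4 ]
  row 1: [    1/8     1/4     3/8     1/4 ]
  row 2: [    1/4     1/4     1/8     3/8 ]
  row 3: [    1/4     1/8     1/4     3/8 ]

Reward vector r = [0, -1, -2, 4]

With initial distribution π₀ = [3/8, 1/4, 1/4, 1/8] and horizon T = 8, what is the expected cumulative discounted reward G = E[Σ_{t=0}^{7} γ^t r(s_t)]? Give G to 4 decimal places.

G = 1.4756

t=0: π = [0.3750, 0.2500, 0.2500, 0.1250], E[r] = -0.2500, γ^t·E[r] = -0.250000, running G = -0.250000
t=1: π = [0.2188, 0.2344, 0.2500, 0.2969], E[r] = 0.4531, γ^t·E[r] = 0.362500, running G = 0.112500
t=2: π = [0.2207, 0.2129, 0.2480, 0.3184], E[r] = 0.5645, γ^t·E[r] = 0.361250, running G = 0.473750
t=3: π = [0.2234, 0.2102, 0.2456, 0.3208], E[r] = 0.5818, γ^t·E[r] = 0.297875, running G = 0.771625
t=4: π = [0.2237, 0.2099, 0.2456, 0.3208], E[r] = 0.5822, γ^t·E[r] = 0.238450, running G = 1.010075
t=5: π = [0.2238, 0.2099, 0.2455, 0.3208], E[r] = 0.5822, γ^t·E[r] = 0.190778, running G = 1.200853
t=6: π = [0.2238, 0.2099, 0.2455, 0.3208], E[r] = 0.5822, γ^t·E[r] = 0.152615, running G = 1.353467
t=7: π = [0.2238, 0.2099, 0.2455, 0.3208], E[r] = 0.5822, γ^t·E[r] = 0.122092, running G = 1.475559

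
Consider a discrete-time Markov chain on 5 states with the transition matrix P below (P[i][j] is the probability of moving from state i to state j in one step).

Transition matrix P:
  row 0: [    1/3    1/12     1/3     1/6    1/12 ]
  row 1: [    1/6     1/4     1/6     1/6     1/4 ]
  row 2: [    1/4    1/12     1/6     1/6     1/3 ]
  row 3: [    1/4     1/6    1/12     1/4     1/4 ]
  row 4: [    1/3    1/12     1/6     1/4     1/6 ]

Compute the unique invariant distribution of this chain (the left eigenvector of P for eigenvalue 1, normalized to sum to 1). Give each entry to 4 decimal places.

Balance equations π_j = Σ_i π_i·P[i][j]:
  π_0 = 1/3·π_0 + 1/6·π_1 + 1/4·π_2 + 1/4·π_3 + 1/3·π_4
  π_1 = 1/12·π_0 + 1/4·π_1 + 1/12·π_2 + 1/6·π_3 + 1/12·π_4
  π_2 = 1/3·π_0 + 1/6·π_1 + 1/6·π_2 + 1/12·π_3 + 1/6·π_4
  π_3 = 1/6·π_0 + 1/6·π_1 + 1/6·π_2 + 1/4·π_3 + 1/4·π_4
  normalize: π_0 + π_1 + π_2 + π_3 + π_4 = 1
Solving the linear system gives exactly π = [4873/17388, 2087/17388, 95/483, 1741/8694, 1763/8694].

π = [0.2803, 0.1200, 0.1967, 0.2003, 0.2028]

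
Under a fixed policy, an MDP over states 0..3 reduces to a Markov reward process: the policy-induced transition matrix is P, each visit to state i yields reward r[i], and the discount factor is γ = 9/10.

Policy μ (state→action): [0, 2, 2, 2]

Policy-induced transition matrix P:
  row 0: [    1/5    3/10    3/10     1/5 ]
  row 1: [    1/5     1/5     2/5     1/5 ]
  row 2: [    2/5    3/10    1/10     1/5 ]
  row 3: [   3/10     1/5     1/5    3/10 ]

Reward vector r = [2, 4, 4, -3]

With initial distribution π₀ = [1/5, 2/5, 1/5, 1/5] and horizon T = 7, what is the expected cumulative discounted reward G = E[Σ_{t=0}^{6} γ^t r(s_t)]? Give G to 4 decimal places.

G = 10.2395

t=0: π = [0.2000, 0.4000, 0.2000, 0.2000], E[r] = 2.2000, γ^t·E[r] = 2.200000, running G = 2.200000
t=1: π = [0.2600, 0.2400, 0.2800, 0.2200], E[r] = 1.9400, γ^t·E[r] = 1.746000, running G = 3.946000
t=2: π = [0.2780, 0.2540, 0.2460, 0.2220], E[r] = 1.8900, γ^t·E[r] = 1.530900, running G = 5.476900
t=3: π = [0.2714, 0.2524, 0.2540, 0.2222], E[r] = 1.9018, γ^t·E[r] = 1.386412, running G = 6.863312
t=4: π = [0.2730, 0.2525, 0.2522, 0.2222], E[r] = 1.8984, γ^t·E[r] = 1.245553, running G = 8.108866
t=5: π = [0.2727, 0.2525, 0.2526, 0.2222], E[r] = 1.8991, γ^t·E[r] = 1.121408, running G = 9.230273
t=6: π = [0.2727, 0.2525, 0.2525, 0.2222], E[r] = 1.8990, γ^t·E[r] = 1.009188, running G = 10.239461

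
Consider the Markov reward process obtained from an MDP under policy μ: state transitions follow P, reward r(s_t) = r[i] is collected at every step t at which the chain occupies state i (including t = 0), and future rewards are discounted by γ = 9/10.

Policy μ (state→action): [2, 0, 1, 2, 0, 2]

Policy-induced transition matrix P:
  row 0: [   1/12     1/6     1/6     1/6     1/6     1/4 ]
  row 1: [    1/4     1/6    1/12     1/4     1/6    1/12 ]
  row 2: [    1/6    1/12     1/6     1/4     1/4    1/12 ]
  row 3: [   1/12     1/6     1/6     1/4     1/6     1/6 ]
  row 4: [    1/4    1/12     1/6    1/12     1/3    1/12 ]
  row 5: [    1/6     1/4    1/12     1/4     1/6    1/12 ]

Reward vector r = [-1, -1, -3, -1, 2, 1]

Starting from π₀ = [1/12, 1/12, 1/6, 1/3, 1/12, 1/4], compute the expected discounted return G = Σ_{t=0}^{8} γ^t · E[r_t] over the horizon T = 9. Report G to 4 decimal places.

G = -2.6364

t=0: π = [0.0833, 0.0833, 0.1667, 0.3333, 0.0833, 0.2500], E[r] = -0.5833, γ^t·E[r] = -0.583333, running G = -0.583333
t=1: π = [0.1458, 0.1667, 0.1389, 0.2292, 0.1944, 0.1250], E[r] = -0.4444, γ^t·E[r] = -0.400000, running G = -0.983333
t=2: π = [0.1655, 0.1493, 0.1424, 0.2054, 0.2106, 0.1267], E[r] = -0.3993, γ^t·E[r] = -0.323438, running G = -1.306771
t=3: π = [0.1658, 0.1478, 0.1437, 0.2011, 0.2136, 0.1280], E[r] = -0.3903, γ^t·E[r] = -0.284555, running G = -1.591326
t=4: π = [0.1662, 0.1476, 0.1437, 0.2006, 0.2142, 0.1277], E[r] = -0.3892, γ^t·E[r] = -0.255348, running G = -1.846673
t=5: π = [0.1663, 0.1475, 0.1437, 0.2004, 0.2143, 0.1278], E[r] = -0.3889, γ^t·E[r] = -0.229647, running G = -2.076320
t=6: π = [0.1663, 0.1475, 0.1437, 0.2004, 0.2144, 0.1277], E[r] = -0.3889, γ^t·E[r] = -0.206659, running G = -2.282979
t=7: π = [0.1663, 0.1475, 0.1437, 0.2004, 0.2144, 0.1277], E[r] = -0.3889, γ^t·E[r] = -0.185989, running G = -2.468968
t=8: π = [0.1663, 0.1475, 0.1437, 0.2004, 0.2144, 0.1277], E[r] = -0.3889, γ^t·E[r] = -0.167389, running G = -2.636357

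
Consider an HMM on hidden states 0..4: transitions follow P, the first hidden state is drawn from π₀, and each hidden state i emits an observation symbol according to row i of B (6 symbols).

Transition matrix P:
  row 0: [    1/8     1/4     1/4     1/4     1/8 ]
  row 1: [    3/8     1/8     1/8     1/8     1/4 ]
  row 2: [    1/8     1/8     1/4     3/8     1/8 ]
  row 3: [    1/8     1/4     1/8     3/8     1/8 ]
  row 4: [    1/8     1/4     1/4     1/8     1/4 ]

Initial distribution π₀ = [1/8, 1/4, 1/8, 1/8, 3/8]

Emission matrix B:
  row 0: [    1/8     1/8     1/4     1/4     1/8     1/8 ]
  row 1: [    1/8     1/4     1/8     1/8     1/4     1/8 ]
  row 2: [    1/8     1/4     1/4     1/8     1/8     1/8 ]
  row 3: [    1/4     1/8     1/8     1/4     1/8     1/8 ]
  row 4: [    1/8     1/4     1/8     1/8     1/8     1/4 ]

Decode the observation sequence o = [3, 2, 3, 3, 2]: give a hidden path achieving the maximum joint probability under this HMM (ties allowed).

t=0: δ = [3.125e-02, 3.125e-02, 1.562e-02, 3.125e-02, 4.688e-02]  (obs o_0=3)
t=1: δ = [2.930e-03, 1.465e-03, 2.930e-03, 1.465e-03, 1.465e-03]  ψ = [1, 4, 4, 3, 4]  (obs o_1=2)
t=2: δ = [1.373e-04, 9.155e-05, 9.155e-05, 2.747e-04, 4.578e-05]  ψ = [1, 0, 0, 2, 0]  (obs o_2=3)
t=3: δ = [8.583e-06, 8.583e-06, 4.292e-06, 2.575e-05, 4.292e-06]  ψ = [1, 3, 0, 3, 3]  (obs o_3=3)
t=4: δ = [8.047e-07, 8.047e-07, 8.047e-07, 1.207e-06, 4.023e-07]  ψ = [1, 3, 3, 3, 3]  (obs o_4=2)
backtrack: best end state = 3; path = [4, 2, 3, 3, 3]

path = [4, 2, 3, 3, 3]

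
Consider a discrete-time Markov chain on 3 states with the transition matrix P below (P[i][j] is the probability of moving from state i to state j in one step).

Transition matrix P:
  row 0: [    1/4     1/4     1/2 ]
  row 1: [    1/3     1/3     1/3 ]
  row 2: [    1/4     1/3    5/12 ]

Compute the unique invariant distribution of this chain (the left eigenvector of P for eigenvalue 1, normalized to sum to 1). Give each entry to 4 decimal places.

Balance equations π_j = Σ_i π_i·P[i][j]:
  π_0 = 1/4·π_0 + 1/3·π_1 + 1/4·π_2
  π_1 = 1/4·π_0 + 1/3·π_1 + 1/3·π_2
  normalize: π_0 + π_1 + π_2 = 1
Solving the linear system gives exactly π = [8/29, 9/29, 12/29].

π = [0.2759, 0.3103, 0.4138]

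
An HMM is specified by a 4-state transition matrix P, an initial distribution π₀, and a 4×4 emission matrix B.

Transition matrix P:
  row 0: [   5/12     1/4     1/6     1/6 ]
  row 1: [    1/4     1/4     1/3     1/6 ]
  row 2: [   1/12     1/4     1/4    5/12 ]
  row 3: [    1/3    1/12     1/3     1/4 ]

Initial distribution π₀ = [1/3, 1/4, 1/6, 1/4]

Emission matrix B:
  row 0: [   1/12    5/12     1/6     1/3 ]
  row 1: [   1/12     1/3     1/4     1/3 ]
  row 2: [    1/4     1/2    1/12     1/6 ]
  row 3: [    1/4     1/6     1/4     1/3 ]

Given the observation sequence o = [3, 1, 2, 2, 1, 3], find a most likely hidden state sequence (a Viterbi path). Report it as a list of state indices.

path = [0, 0, 0, 0, 0, 0]

t=0: δ = [1.111e-01, 8.333e-02, 2.778e-02, 8.333e-02]  (obs o_0=3)
t=1: δ = [1.929e-02, 9.259e-03, 1.389e-02, 3.472e-03]  ψ = [0, 0, 1, 3]  (obs o_1=1)
t=2: δ = [1.340e-03, 1.206e-03, 2.894e-04, 1.447e-03]  ψ = [0, 0, 2, 2]  (obs o_2=2)
t=3: δ = [9.303e-05, 8.372e-05, 4.019e-05, 9.042e-05]  ψ = [0, 0, 3, 3]  (obs o_3=2)
t=4: δ = [1.615e-05, 7.752e-06, 1.507e-05, 3.768e-06]  ψ = [0, 0, 3, 3]  (obs o_4=1)
t=5: δ = [2.243e-06, 1.346e-06, 6.279e-07, 2.093e-06]  ψ = [0, 0, 2, 2]  (obs o_5=3)
backtrack: best end state = 0; path = [0, 0, 0, 0, 0, 0]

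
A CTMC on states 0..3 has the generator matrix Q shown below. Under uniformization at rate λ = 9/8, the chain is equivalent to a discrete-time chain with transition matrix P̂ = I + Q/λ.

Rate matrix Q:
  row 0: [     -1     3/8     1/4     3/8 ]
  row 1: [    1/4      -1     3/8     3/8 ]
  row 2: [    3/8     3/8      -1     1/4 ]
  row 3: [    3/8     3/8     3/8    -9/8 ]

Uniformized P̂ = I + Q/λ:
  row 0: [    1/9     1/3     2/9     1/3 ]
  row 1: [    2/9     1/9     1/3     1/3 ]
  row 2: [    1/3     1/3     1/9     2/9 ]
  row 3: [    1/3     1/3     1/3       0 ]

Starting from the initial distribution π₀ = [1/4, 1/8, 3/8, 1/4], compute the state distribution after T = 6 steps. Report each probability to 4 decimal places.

π = [0.2479, 0.2727, 0.2501, 0.2293]

t=0: π = [0.2500, 0.1250, 0.3750, 0.2500]
t=1: π = [0.2639, 0.3056, 0.2222, 0.2083]
t=2: π = [0.2407, 0.2654, 0.2546, 0.2392]
t=3: π = [0.2503, 0.2743, 0.2500, 0.2253]
t=4: π = [0.2472, 0.2724, 0.2500, 0.2305]
t=5: π = [0.2481, 0.2728, 0.2503, 0.2287]
t=6: π = [0.2479, 0.2727, 0.2501, 0.2293]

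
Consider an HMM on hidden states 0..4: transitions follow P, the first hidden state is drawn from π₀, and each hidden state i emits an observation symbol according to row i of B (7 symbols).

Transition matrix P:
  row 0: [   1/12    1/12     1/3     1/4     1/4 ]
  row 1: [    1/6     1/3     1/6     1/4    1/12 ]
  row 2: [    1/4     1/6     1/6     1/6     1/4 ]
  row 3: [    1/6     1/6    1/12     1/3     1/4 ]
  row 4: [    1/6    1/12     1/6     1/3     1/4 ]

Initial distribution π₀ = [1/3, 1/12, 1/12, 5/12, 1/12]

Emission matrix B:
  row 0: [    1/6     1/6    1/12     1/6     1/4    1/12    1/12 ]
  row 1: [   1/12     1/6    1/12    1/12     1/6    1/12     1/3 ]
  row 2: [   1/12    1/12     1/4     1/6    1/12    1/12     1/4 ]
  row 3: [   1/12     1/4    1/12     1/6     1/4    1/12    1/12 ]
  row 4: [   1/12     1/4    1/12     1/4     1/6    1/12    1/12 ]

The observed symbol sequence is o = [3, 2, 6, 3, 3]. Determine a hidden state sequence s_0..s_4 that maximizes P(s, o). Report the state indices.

path = [0, 2, 2, 4, 4]

t=0: δ = [5.556e-02, 6.944e-03, 1.389e-02, 6.944e-02, 2.083e-02]  (obs o_0=3)
t=1: δ = [9.645e-04, 9.645e-04, 4.630e-03, 1.929e-03, 1.447e-03]  ψ = [3, 3, 0, 3, 3]  (obs o_1=2)
t=2: δ = [9.645e-05, 2.572e-04, 1.929e-04, 6.430e-05, 9.645e-05]  ψ = [2, 2, 2, 2, 2]  (obs o_2=6)
t=3: δ = [8.038e-06, 7.144e-06, 7.144e-06, 1.072e-05, 1.206e-05]  ψ = [2, 1, 1, 1, 2]  (obs o_3=3)
t=4: δ = [3.349e-07, 1.985e-07, 4.465e-07, 6.698e-07, 7.535e-07]  ψ = [4, 1, 0, 4, 4]  (obs o_4=3)
backtrack: best end state = 4; path = [0, 2, 2, 4, 4]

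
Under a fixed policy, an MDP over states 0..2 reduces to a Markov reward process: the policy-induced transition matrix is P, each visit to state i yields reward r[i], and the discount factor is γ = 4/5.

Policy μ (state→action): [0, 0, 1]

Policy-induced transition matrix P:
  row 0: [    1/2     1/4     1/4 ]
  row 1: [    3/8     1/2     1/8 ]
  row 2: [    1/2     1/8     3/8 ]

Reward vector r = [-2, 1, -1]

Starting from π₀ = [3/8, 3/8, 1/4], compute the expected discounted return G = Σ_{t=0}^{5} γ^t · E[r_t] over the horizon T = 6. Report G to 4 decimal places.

G = -2.9337

t=0: π = [0.3750, 0.3750, 0.2500], E[r] = -0.6250, γ^t·E[r] = -0.625000, running G = -0.625000
t=1: π = [0.4531, 0.3125, 0.2344], E[r] = -0.8281, γ^t·E[r] = -0.662500, running G = -1.287500
t=2: π = [0.4609, 0.2988, 0.2402], E[r] = -0.8633, γ^t·E[r] = -0.552500, running G = -1.840000
t=3: π = [0.4626, 0.2947, 0.2427], E[r] = -0.8733, γ^t·E[r] = -0.447125, running G = -2.287125
t=4: π = [0.4632, 0.2933, 0.2435], E[r] = -0.8765, γ^t·E[r] = -0.359013, running G = -2.646138
t=5: π = [0.4633, 0.2929, 0.2438], E[r] = -0.8775, γ^t·E[r] = -0.287553, running G = -2.933690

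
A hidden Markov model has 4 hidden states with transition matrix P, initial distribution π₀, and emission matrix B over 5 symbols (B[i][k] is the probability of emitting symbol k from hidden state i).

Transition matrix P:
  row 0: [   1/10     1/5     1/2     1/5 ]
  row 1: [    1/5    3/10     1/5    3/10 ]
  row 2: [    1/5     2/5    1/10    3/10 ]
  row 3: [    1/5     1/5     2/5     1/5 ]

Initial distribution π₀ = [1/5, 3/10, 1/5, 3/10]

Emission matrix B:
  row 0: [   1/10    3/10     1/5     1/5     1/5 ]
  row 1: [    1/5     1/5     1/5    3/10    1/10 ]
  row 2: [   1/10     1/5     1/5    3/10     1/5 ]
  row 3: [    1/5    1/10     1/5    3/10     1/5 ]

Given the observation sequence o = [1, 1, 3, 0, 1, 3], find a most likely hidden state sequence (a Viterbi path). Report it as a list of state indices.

t=0: δ = [6.000e-02, 6.000e-02, 4.000e-02, 3.000e-02]  (obs o_0=1)
t=1: δ = [3.600e-03, 3.600e-03, 6.000e-03, 1.800e-03]  ψ = [1, 1, 0, 1]  (obs o_1=1)
t=2: δ = [2.400e-04, 7.200e-04, 5.400e-04, 5.400e-04]  ψ = [2, 2, 0, 2]  (obs o_2=3)
t=3: δ = [1.440e-05, 4.320e-05, 2.160e-05, 4.320e-05]  ψ = [1, 1, 3, 1]  (obs o_3=0)
t=4: δ = [2.592e-06, 2.592e-06, 3.456e-06, 1.296e-06]  ψ = [1, 1, 3, 1]  (obs o_4=1)
t=5: δ = [1.382e-07, 4.147e-07, 3.888e-07, 3.110e-07]  ψ = [2, 2, 0, 2]  (obs o_5=3)
backtrack: best end state = 1; path = [0, 2, 1, 3, 2, 1]

path = [0, 2, 1, 3, 2, 1]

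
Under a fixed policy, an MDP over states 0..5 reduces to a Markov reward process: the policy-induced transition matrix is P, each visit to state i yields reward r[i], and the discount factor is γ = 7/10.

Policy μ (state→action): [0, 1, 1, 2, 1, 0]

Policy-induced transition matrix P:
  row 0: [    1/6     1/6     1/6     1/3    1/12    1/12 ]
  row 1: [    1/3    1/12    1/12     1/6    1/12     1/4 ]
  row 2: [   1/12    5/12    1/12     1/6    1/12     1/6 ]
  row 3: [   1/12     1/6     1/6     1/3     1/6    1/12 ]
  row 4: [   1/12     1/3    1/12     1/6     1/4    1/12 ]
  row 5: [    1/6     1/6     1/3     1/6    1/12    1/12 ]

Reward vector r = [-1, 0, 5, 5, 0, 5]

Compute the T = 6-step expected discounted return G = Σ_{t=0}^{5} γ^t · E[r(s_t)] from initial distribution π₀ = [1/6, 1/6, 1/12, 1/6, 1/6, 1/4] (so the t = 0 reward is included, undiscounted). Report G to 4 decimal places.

t=0: π = [0.1667, 0.1667, 0.0833, 0.1667, 0.1667, 0.2500], E[r] = 2.3333, γ^t·E[r] = 2.333333, running G = 2.333333
t=1: π = [0.1597, 0.2014, 0.1736, 0.2222, 0.1250, 0.1181], E[r] = 2.4097, γ^t·E[r] = 1.686806, running G = 4.020139
t=2: π = [0.1568, 0.2141, 0.1447, 0.2303, 0.1227, 0.1314], E[r] = 2.3750, γ^t·E[r] = 1.163750, running G = 5.183889
t=3: π = [0.1609, 0.2054, 0.1484, 0.2312, 0.1230, 0.1311], E[r] = 2.3927, γ^t·E[r] = 0.820679, running G = 6.004568
t=4: π = [0.1590, 0.2072, 0.1488, 0.2320, 0.1231, 0.1299], E[r] = 2.3946, γ^t·E[r] = 0.574950, running G = 6.579518
t=5: π = [0.1592, 0.2071, 0.1484, 0.2318, 0.1232, 0.1303], E[r] = 2.3933, γ^t·E[r] = 0.402243, running G = 6.981761

G = 6.9818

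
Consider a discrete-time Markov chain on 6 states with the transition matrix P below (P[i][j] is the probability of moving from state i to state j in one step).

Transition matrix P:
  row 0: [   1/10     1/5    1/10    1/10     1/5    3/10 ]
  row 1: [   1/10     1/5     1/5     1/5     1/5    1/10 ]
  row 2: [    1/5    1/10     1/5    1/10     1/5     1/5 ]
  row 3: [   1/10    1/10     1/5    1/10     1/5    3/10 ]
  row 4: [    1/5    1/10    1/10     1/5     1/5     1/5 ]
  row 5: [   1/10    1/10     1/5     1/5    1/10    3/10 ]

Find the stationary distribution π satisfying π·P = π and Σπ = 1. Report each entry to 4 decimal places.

π = [0.1345, 0.1261, 0.1690, 0.1542, 0.1760, 0.2403]

Balance equations π_j = Σ_i π_i·P[i][j]:
  π_0 = 1/10·π_0 + 1/10·π_1 + 1/5·π_2 + 1/10·π_3 + 1/5·π_4 + 1/10·π_5
  π_1 = 1/5·π_0 + 1/5·π_1 + 1/10·π_2 + 1/10·π_3 + 1/10·π_4 + 1/10·π_5
  π_2 = 1/10·π_0 + 1/5·π_1 + 1/5·π_2 + 1/5·π_3 + 1/10·π_4 + 1/5·π_5
  π_3 = 1/10·π_0 + 1/5·π_1 + 1/10·π_2 + 1/10·π_3 + 1/5·π_4 + 1/5·π_5
  π_4 = 1/5·π_0 + 1/5·π_1 + 1/5·π_2 + 1/5·π_3 + 1/5·π_4 + 1/10·π_5
  normalize: π_0 + π_1 + π_2 + π_3 + π_4 + π_5 = 1
Solving the linear system gives exactly π = [673/5004, 5677/45036, 7609/45036, 3473/22518, 7925/45036, 5411/22518].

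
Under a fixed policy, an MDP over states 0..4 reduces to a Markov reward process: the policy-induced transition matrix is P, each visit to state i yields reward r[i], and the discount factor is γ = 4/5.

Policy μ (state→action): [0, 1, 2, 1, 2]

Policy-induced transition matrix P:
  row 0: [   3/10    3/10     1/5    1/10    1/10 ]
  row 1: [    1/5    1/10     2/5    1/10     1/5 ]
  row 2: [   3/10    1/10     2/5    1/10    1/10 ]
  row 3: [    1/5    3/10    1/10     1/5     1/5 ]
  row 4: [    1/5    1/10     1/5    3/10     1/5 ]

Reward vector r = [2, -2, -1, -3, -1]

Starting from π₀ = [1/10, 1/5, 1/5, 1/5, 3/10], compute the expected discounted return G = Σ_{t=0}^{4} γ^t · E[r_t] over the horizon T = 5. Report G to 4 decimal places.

G = -3.0947

t=0: π = [0.1000, 0.2000, 0.2000, 0.2000, 0.3000], E[r] = -1.3000, γ^t·E[r] = -1.300000, running G = -1.300000
t=1: π = [0.2300, 0.1600, 0.2600, 0.1800, 0.1700], E[r] = -0.8300, γ^t·E[r] = -0.664000, running G = -1.964000
t=2: π = [0.2490, 0.1820, 0.2660, 0.1520, 0.1510], E[r] = -0.7390, γ^t·E[r] = -0.472960, running G = -2.436960
t=3: π = [0.2515, 0.1802, 0.2744, 0.1454, 0.1485], E[r] = -0.7165, γ^t·E[r] = -0.366848, running G = -2.803808
t=4: π = [0.2526, 0.1794, 0.2764, 0.1442, 0.1474], E[r] = -0.7101, γ^t·E[r] = -0.290853, running G = -3.094661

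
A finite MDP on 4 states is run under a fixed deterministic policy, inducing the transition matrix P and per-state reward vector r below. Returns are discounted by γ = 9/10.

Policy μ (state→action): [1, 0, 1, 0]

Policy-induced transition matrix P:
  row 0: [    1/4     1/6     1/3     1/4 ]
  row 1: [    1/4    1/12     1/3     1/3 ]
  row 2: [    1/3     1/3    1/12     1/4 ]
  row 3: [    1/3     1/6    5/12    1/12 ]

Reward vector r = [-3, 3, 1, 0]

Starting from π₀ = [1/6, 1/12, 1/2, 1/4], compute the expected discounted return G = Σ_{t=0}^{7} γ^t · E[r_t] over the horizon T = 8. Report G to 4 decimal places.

t=0: π = [0.1667, 0.0833, 0.5000, 0.2500], E[r] = 0.2500, γ^t·E[r] = 0.250000, running G = 0.250000
t=1: π = [0.3125, 0.2431, 0.2292, 0.2153], E[r] = 0.0208, γ^t·E[r] = 0.018750, running G = 0.268750
t=2: π = [0.2870, 0.1846, 0.2940, 0.2344], E[r] = -0.0133, γ^t·E[r] = -0.010781, running G = 0.257969
t=3: π = [0.2940, 0.2003, 0.2794, 0.2263], E[r] = -0.0019, γ^t·E[r] = -0.001371, running G = 0.256598
t=4: π = [0.2921, 0.1965, 0.2824, 0.2290], E[r] = -0.0045, γ^t·E[r] = -0.002924, running G = 0.253674
t=5: π = [0.2926, 0.1973, 0.2818, 0.2282], E[r] = -0.0040, γ^t·E[r] = -0.002340, running G = 0.251334
t=6: π = [0.2925, 0.1972, 0.2819, 0.2284], E[r] = -0.0040, γ^t·E[r] = -0.002147, running G = 0.249187
t=7: π = [0.2925, 0.1972, 0.2819, 0.2284], E[r] = -0.0040, γ^t·E[r] = -0.001929, running G = 0.247258

G = 0.2473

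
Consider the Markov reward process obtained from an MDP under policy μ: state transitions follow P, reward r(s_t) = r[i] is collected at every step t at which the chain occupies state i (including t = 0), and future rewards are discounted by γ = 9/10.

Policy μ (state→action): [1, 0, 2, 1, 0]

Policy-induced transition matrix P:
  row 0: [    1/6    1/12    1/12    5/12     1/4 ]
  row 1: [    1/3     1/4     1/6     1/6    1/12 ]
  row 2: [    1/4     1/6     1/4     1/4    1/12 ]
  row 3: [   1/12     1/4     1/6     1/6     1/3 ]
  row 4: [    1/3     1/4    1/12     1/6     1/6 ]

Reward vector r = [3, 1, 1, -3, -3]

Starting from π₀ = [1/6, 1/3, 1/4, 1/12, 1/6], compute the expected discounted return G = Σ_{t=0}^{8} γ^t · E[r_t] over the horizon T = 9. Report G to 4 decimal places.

G = -0.8452

t=0: π = [0.1667, 0.3333, 0.2500, 0.0833, 0.1667], E[r] = 0.3333, γ^t·E[r] = 0.333333, running G = 0.333333
t=1: π = [0.2639, 0.2014, 0.1597, 0.2292, 0.1458], E[r] = 0.0278, γ^t·E[r] = 0.025000, running G = 0.358333
t=2: π = [0.2188, 0.1927, 0.1458, 0.2459, 0.1968], E[r] = -0.3333, γ^t·E[r] = -0.270000, running G = 0.088333
t=3: π = [0.2232, 0.2014, 0.1442, 0.2335, 0.1977], E[r] = -0.2783, γ^t·E[r] = -0.202852, running G = -0.114518
t=4: π = [0.2257, 0.2008, 0.1436, 0.2345, 0.1954], E[r] = -0.2681, γ^t·E[r] = -0.175869, running G = -0.290387
t=5: π = [0.2251, 0.2004, 0.1435, 0.2351, 0.1959], E[r] = -0.2735, γ^t·E[r] = -0.161483, running G = -0.451870
t=6: π = [0.2251, 0.2005, 0.1435, 0.2349, 0.1959], E[r] = -0.2732, γ^t·E[r] = -0.145207, running G = -0.597078
t=7: π = [0.2251, 0.2005, 0.1435, 0.2349, 0.1959], E[r] = -0.2730, γ^t·E[r] = -0.130552, running G = -0.727630
t=8: π = [0.2251, 0.2005, 0.1435, 0.2349, 0.1959], E[r] = -0.2730, γ^t·E[r] = -0.117524, running G = -0.845155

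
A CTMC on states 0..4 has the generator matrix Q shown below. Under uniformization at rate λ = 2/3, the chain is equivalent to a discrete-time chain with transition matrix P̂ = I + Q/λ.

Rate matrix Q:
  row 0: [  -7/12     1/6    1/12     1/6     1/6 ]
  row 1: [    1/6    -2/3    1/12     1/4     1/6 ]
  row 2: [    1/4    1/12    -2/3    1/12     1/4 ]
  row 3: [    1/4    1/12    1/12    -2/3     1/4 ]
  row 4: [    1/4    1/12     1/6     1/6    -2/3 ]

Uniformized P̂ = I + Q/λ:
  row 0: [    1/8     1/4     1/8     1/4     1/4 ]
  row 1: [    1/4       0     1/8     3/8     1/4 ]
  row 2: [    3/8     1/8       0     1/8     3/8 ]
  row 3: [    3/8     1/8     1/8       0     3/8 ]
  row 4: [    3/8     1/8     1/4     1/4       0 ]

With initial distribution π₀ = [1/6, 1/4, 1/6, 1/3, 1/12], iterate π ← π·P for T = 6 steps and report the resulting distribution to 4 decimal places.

t=0: π = [0.1667, 0.2500, 0.1667, 0.3333, 0.0833]
t=1: π = [0.3021, 0.1146, 0.1146, 0.1771, 0.2917]
t=2: π = [0.2852, 0.1484, 0.1471, 0.2057, 0.2135]
t=3: π = [0.2852, 0.1421, 0.1333, 0.1987, 0.2407]
t=4: π = [0.2859, 0.1429, 0.1384, 0.2014, 0.2313]
t=5: π = [0.2857, 0.1429, 0.1366, 0.2002, 0.2346]
t=6: π = [0.2857, 0.1428, 0.1373, 0.2007, 0.2334]

π = [0.2857, 0.1428, 0.1373, 0.2007, 0.2334]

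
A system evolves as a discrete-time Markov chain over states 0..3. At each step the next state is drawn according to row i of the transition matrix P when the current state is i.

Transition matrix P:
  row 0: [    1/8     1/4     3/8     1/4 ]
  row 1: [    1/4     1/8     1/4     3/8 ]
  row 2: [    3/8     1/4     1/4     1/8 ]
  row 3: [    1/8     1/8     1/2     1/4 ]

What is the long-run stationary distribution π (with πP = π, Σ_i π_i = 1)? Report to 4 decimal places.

π = [0.2339, 0.1964, 0.3373, 0.2324]

Balance equations π_j = Σ_i π_i·P[i][j]:
  π_0 = 1/8·π_0 + 1/4·π_1 + 3/8·π_2 + 1/8·π_3
  π_1 = 1/4·π_0 + 1/8·π_1 + 1/4·π_2 + 1/8·π_3
  π_2 = 3/8·π_0 + 1/4·π_1 + 1/4·π_2 + 1/2·π_3
  normalize: π_0 + π_1 + π_2 + π_3 = 1
Solving the linear system gives exactly π = [156/667, 131/667, 225/667, 155/667].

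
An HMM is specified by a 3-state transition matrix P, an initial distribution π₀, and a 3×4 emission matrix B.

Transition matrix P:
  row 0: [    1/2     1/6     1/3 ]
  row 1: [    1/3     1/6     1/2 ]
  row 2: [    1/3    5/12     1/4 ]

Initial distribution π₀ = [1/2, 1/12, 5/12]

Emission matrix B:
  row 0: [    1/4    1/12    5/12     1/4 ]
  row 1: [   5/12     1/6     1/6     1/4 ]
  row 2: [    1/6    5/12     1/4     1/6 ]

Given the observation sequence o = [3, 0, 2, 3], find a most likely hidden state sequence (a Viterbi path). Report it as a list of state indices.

t=0: δ = [1.250e-01, 2.083e-02, 6.944e-02]  (obs o_0=3)
t=1: δ = [1.562e-02, 1.206e-02, 6.944e-03]  ψ = [0, 2, 0]  (obs o_1=0)
t=2: δ = [3.255e-03, 4.823e-04, 1.507e-03]  ψ = [0, 2, 1]  (obs o_2=2)
t=3: δ = [4.069e-04, 1.570e-04, 1.808e-04]  ψ = [0, 2, 0]  (obs o_3=3)
backtrack: best end state = 0; path = [0, 0, 0, 0]

path = [0, 0, 0, 0]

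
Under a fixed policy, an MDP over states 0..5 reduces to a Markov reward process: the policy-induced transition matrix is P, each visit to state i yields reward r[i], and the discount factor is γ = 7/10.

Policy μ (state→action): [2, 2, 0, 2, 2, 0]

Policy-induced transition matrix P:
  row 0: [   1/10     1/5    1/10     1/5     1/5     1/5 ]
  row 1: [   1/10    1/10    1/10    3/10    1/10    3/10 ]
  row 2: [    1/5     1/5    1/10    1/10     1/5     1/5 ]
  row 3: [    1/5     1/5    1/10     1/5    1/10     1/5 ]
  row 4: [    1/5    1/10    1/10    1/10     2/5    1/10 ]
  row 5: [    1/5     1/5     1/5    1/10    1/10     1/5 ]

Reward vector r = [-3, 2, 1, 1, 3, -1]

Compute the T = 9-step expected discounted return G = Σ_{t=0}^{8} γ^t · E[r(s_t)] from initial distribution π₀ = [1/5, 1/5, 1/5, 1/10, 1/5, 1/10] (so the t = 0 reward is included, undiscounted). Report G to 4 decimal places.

t=0: π = [0.2000, 0.2000, 0.2000, 0.1000, 0.2000, 0.1000], E[r] = 0.6000, γ^t·E[r] = 0.600000, running G = 0.600000
t=1: π = [0.1600, 0.1600, 0.1100, 0.1700, 0.2000, 0.2000], E[r] = 0.5200, γ^t·E[r] = 0.364000, running G = 0.964000
t=2: π = [0.1680, 0.1640, 0.1200, 0.1650, 0.1870, 0.1960], E[r] = 0.4740, γ^t·E[r] = 0.232260, running G = 1.196260
t=3: π = [0.1668, 0.1649, 0.1196, 0.1661, 0.1849, 0.1977], E[r] = 0.4721, γ^t·E[r] = 0.161930, running G = 1.358190
t=4: π = [0.1668, 0.1650, 0.1198, 0.1663, 0.1841, 0.1980], E[r] = 0.4699, γ^t·E[r] = 0.112828, running G = 1.471018
t=5: π = [0.1668, 0.1651, 0.1198, 0.1663, 0.1839, 0.1981], E[r] = 0.4694, γ^t·E[r] = 0.078897, running G = 1.549915
t=6: π = [0.1668, 0.1651, 0.1198, 0.1663, 0.1838, 0.1981], E[r] = 0.4693, γ^t·E[r] = 0.055211, running G = 1.605126
t=7: π = [0.1668, 0.1651, 0.1198, 0.1663, 0.1838, 0.1981], E[r] = 0.4692, γ^t·E[r] = 0.038644, running G = 1.643770
t=8: π = [0.1668, 0.1651, 0.1198, 0.1663, 0.1838, 0.1981], E[r] = 0.4692, γ^t·E[r] = 0.027050, running G = 1.670820

G = 1.6708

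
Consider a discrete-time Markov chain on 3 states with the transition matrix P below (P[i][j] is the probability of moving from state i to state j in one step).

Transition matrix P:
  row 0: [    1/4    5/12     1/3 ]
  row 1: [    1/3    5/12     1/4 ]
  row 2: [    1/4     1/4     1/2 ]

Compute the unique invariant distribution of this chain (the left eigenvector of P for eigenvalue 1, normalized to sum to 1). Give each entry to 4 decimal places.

Balance equations π_j = Σ_i π_i·P[i][j]:
  π_0 = 1/4·π_0 + 1/3·π_1 + 1/4·π_2
  π_1 = 5/12·π_0 + 5/12·π_1 + 1/4·π_2
  normalize: π_0 + π_1 + π_2 = 1
Solving the linear system gives exactly π = [33/118, 21/59, 43/118].

π = [0.2797, 0.3559, 0.3644]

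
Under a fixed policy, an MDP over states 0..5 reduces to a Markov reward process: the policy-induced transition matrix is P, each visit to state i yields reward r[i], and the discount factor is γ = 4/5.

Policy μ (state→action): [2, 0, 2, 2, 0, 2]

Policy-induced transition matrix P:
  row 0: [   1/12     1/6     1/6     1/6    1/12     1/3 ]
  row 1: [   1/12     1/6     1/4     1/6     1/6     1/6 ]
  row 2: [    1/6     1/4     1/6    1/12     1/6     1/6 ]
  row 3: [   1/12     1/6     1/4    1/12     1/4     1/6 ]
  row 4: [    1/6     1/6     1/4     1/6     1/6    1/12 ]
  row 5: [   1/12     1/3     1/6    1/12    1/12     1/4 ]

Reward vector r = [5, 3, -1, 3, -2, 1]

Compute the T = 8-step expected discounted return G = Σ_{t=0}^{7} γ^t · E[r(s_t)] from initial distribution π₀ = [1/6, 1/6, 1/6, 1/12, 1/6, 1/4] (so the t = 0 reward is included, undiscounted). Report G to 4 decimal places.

t=0: π = [0.1667, 0.1667, 0.1667, 0.0833, 0.1667, 0.2500], E[r] = 1.3333, γ^t·E[r] = 1.333333, running G = 1.333333
t=1: π = [0.1111, 0.2222, 0.2014, 0.1250, 0.1389, 0.2014], E[r] = 1.3194, γ^t·E[r] = 1.055556, running G = 2.388889
t=2: π = [0.1117, 0.2170, 0.2072, 0.1227, 0.1510, 0.1904], E[r] = 1.2587, γ^t·E[r] = 0.805556, running G = 3.194444
t=3: π = [0.1132, 0.2157, 0.2076, 0.1233, 0.1517, 0.1886], E[r] = 1.2604, γ^t·E[r] = 0.645333, running G = 3.839778
t=4: π = [0.1133, 0.2154, 0.2076, 0.1234, 0.1518, 0.1886], E[r] = 1.2601, γ^t·E[r] = 0.516148, running G = 4.355926
t=5: π = [0.1133, 0.2154, 0.2075, 0.1234, 0.1518, 0.1886], E[r] = 1.2602, γ^t·E[r] = 0.412937, running G = 4.768863
t=6: π = [0.1133, 0.2154, 0.2075, 0.1234, 0.1518, 0.1886], E[r] = 1.2602, γ^t·E[r] = 0.330351, running G = 5.099214
t=7: π = [0.1133, 0.2154, 0.2075, 0.1234, 0.1518, 0.1886], E[r] = 1.2602, γ^t·E[r] = 0.264281, running G = 5.363495

G = 5.3635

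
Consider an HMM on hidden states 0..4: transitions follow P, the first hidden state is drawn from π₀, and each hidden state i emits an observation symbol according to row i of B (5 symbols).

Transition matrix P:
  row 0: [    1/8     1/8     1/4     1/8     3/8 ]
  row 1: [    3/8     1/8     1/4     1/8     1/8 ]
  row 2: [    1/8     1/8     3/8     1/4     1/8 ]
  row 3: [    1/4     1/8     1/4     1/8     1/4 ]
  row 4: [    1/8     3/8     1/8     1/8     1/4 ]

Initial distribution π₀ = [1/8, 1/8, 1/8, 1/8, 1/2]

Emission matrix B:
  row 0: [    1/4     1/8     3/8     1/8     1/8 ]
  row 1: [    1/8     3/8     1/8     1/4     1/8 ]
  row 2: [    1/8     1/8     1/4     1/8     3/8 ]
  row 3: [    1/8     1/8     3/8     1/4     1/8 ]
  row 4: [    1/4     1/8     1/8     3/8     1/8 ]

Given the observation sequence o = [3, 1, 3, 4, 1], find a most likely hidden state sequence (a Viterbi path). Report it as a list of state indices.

t=0: δ = [1.562e-02, 3.125e-02, 1.562e-02, 3.125e-02, 1.875e-01]  (obs o_0=3)
t=1: δ = [2.930e-03, 2.637e-02, 2.930e-03, 2.930e-03, 5.859e-03]  ψ = [4, 4, 4, 4, 4]  (obs o_1=1)
t=2: δ = [1.236e-03, 8.240e-04, 8.240e-04, 8.240e-04, 1.236e-03]  ψ = [1, 1, 1, 1, 1]  (obs o_2=3)
t=3: δ = [3.862e-05, 5.794e-05, 1.159e-04, 2.575e-05, 5.794e-05]  ψ = [1, 4, 0, 2, 0]  (obs o_3=4)
t=4: δ = [2.716e-06, 8.147e-06, 5.431e-06, 3.621e-06, 1.810e-06]  ψ = [1, 4, 2, 2, 0]  (obs o_4=1)
backtrack: best end state = 1; path = [4, 1, 0, 4, 1]

path = [4, 1, 0, 4, 1]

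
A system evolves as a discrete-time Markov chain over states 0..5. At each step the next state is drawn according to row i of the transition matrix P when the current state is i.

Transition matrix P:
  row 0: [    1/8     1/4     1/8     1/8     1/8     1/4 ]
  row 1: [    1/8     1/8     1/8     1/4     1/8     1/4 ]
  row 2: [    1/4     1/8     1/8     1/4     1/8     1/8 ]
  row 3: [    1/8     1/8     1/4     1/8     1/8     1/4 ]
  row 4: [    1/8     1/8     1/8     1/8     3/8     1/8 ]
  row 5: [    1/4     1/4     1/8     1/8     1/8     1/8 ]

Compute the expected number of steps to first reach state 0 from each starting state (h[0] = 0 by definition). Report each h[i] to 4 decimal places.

h = [0.0000, 5.9919, 5.3251, 5.9178, 6.1138, 5.3344]

First-step conditioning: h[0] = 0; for i ≠ 0, h[i] = 1 + Σ_k P[i][k]·h[k].
  h[1] = 1 + 1/8·h[1] + 1/8·h[2] + 1/4·h[3] + 1/8·h[4] + 1/4·h[5]
  h[2] = 1 + 1/8·h[1] + 1/8·h[2] + 1/4·h[3] + 1/8·h[4] + 1/8·h[5]
  h[3] = 1 + 1/8·h[1] + 1/4·h[2] + 1/8·h[3] + 1/8·h[4] + 1/4·h[5]
  h[4] = 1 + 1/8·h[1] + 1/8·h[2] + 1/8·h[3] + 3/8·h[4] + 1/8·h[5]
  h[5] = 1 + 1/4·h[1] + 1/8·h[2] + 1/8·h[3] + 1/8·h[4] + 1/8·h[5]
Solving the 5×5 linear system over states ≠ 0 gives exactly h = [0, 31056/5183, 27600/5183, 432/73, 31688/5183, 27648/5183] (h[0] = 0 is the target).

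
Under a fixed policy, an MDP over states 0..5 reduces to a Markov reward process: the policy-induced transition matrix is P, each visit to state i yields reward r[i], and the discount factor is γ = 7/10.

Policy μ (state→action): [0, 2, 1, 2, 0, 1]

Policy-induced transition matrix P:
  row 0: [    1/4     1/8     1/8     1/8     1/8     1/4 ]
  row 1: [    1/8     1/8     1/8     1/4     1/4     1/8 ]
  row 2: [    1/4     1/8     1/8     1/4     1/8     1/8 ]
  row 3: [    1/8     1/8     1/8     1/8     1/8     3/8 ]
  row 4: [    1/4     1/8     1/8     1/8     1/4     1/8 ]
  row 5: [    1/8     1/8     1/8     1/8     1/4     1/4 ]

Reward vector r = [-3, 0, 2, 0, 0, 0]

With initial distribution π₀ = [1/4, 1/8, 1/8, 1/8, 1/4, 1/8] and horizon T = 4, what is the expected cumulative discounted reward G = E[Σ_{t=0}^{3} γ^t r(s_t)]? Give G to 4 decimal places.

G = -1.0152

t=0: π = [0.2500, 0.1250, 0.1250, 0.1250, 0.2500, 0.1250], E[r] = -0.5000, γ^t·E[r] = -0.500000, running G = -0.500000
t=1: π = [0.2031, 0.1250, 0.1250, 0.1563, 0.1875, 0.2031], E[r] = -0.3594, γ^t·E[r] = -0.251563, running G = -0.751563
t=2: π = [0.1895, 0.1250, 0.1250, 0.1563, 0.1895, 0.2148], E[r] = -0.3184, γ^t·E[r] = -0.155996, running G = -0.907559
t=3: π = [0.1880, 0.1250, 0.1250, 0.1563, 0.1912, 0.2146], E[r] = -0.3140, γ^t·E[r] = -0.107690, running G = -1.015249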